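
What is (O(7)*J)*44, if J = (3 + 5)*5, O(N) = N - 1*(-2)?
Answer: 15840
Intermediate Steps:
O(N) = 2 + N (O(N) = N + 2 = 2 + N)
J = 40 (J = 8*5 = 40)
(O(7)*J)*44 = ((2 + 7)*40)*44 = (9*40)*44 = 360*44 = 15840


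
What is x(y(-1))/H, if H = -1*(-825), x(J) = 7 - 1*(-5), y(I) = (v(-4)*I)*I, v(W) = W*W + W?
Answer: 4/275 ≈ 0.014545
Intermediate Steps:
v(W) = W + W² (v(W) = W² + W = W + W²)
y(I) = 12*I² (y(I) = ((-4*(1 - 4))*I)*I = ((-4*(-3))*I)*I = (12*I)*I = 12*I²)
x(J) = 12 (x(J) = 7 + 5 = 12)
H = 825
x(y(-1))/H = 12/825 = 12*(1/825) = 4/275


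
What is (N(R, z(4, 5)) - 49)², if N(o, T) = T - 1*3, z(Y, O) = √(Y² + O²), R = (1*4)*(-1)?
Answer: (52 - √41)² ≈ 2079.1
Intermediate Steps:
R = -4 (R = 4*(-1) = -4)
z(Y, O) = √(O² + Y²)
N(o, T) = -3 + T (N(o, T) = T - 3 = -3 + T)
(N(R, z(4, 5)) - 49)² = ((-3 + √(5² + 4²)) - 49)² = ((-3 + √(25 + 16)) - 49)² = ((-3 + √41) - 49)² = (-52 + √41)²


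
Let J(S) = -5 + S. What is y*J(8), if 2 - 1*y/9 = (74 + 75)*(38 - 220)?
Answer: 732240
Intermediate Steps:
y = 244080 (y = 18 - 9*(74 + 75)*(38 - 220) = 18 - 1341*(-182) = 18 - 9*(-27118) = 18 + 244062 = 244080)
y*J(8) = 244080*(-5 + 8) = 244080*3 = 732240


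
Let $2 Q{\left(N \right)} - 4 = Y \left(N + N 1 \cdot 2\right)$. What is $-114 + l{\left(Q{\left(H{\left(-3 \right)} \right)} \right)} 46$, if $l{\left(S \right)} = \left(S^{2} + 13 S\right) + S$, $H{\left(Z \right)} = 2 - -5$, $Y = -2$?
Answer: $4256$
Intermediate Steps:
$H{\left(Z \right)} = 7$ ($H{\left(Z \right)} = 2 + 5 = 7$)
$Q{\left(N \right)} = 2 - 3 N$ ($Q{\left(N \right)} = 2 + \frac{\left(-2\right) \left(N + N 1 \cdot 2\right)}{2} = 2 + \frac{\left(-2\right) \left(N + N 2\right)}{2} = 2 + \frac{\left(-2\right) \left(N + 2 N\right)}{2} = 2 + \frac{\left(-2\right) 3 N}{2} = 2 + \frac{\left(-6\right) N}{2} = 2 - 3 N$)
$l{\left(S \right)} = S^{2} + 14 S$
$-114 + l{\left(Q{\left(H{\left(-3 \right)} \right)} \right)} 46 = -114 + \left(2 - 21\right) \left(14 + \left(2 - 21\right)\right) 46 = -114 + - 19 \left(14 - 19\right) 46 = -114 + \left(-19\right) \left(-5\right) 46 = -114 + 95 \cdot 46 = -114 + 4370 = 4256$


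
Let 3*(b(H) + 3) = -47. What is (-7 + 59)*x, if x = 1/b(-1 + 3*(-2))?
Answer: -39/14 ≈ -2.7857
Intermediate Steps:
b(H) = -56/3 (b(H) = -3 + (⅓)*(-47) = -3 - 47/3 = -56/3)
x = -3/56 (x = 1/(-56/3) = -3/56 ≈ -0.053571)
(-7 + 59)*x = (-7 + 59)*(-3/56) = 52*(-3/56) = -39/14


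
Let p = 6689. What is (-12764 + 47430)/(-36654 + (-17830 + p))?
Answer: -34666/47795 ≈ -0.72531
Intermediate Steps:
(-12764 + 47430)/(-36654 + (-17830 + p)) = (-12764 + 47430)/(-36654 + (-17830 + 6689)) = 34666/(-36654 - 11141) = 34666/(-47795) = 34666*(-1/47795) = -34666/47795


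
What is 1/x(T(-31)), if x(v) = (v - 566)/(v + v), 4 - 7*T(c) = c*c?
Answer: 1914/4919 ≈ 0.38910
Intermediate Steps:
T(c) = 4/7 - c**2/7 (T(c) = 4/7 - c*c/7 = 4/7 - c**2/7)
x(v) = (-566 + v)/(2*v) (x(v) = (-566 + v)/((2*v)) = (-566 + v)*(1/(2*v)) = (-566 + v)/(2*v))
1/x(T(-31)) = 1/((-566 + (4/7 - 1/7*(-31)**2))/(2*(4/7 - 1/7*(-31)**2))) = 1/((-566 + (4/7 - 1/7*961))/(2*(4/7 - 1/7*961))) = 1/((-566 + (4/7 - 961/7))/(2*(4/7 - 961/7))) = 1/((-566 - 957/7)/(2*(-957/7))) = 1/((1/2)*(-7/957)*(-4919/7)) = 1/(4919/1914) = 1914/4919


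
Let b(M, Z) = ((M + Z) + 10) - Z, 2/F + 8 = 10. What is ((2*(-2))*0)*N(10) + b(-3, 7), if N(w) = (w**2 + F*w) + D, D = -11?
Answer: 7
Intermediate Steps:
F = 1 (F = 2/(-8 + 10) = 2/2 = 2*(1/2) = 1)
b(M, Z) = 10 + M (b(M, Z) = (10 + M + Z) - Z = 10 + M)
N(w) = -11 + w + w**2 (N(w) = (w**2 + 1*w) - 11 = (w**2 + w) - 11 = (w + w**2) - 11 = -11 + w + w**2)
((2*(-2))*0)*N(10) + b(-3, 7) = ((2*(-2))*0)*(-11 + 10 + 10**2) + (10 - 3) = (-4*0)*(-11 + 10 + 100) + 7 = 0*99 + 7 = 0 + 7 = 7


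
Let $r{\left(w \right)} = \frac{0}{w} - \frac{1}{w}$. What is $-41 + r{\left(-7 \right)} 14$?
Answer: $-39$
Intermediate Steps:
$r{\left(w \right)} = - \frac{1}{w}$ ($r{\left(w \right)} = 0 - \frac{1}{w} = - \frac{1}{w}$)
$-41 + r{\left(-7 \right)} 14 = -41 + - \frac{1}{-7} \cdot 14 = -41 + \left(-1\right) \left(- \frac{1}{7}\right) 14 = -41 + \frac{1}{7} \cdot 14 = -41 + 2 = -39$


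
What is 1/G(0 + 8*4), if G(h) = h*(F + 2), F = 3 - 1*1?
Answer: 1/128 ≈ 0.0078125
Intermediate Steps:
F = 2 (F = 3 - 1 = 2)
G(h) = 4*h (G(h) = h*(2 + 2) = h*4 = 4*h)
1/G(0 + 8*4) = 1/(4*(0 + 8*4)) = 1/(4*(0 + 32)) = 1/(4*32) = 1/128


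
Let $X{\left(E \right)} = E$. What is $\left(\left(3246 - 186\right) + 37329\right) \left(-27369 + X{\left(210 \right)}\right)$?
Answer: $-1096924851$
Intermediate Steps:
$\left(\left(3246 - 186\right) + 37329\right) \left(-27369 + X{\left(210 \right)}\right) = \left(\left(3246 - 186\right) + 37329\right) \left(-27369 + 210\right) = \left(\left(3246 - 186\right) + 37329\right) \left(-27159\right) = \left(3060 + 37329\right) \left(-27159\right) = 40389 \left(-27159\right) = -1096924851$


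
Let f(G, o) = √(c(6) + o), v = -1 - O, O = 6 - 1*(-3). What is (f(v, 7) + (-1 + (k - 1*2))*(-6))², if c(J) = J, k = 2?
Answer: (6 + √13)² ≈ 92.267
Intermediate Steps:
O = 9 (O = 6 + 3 = 9)
v = -10 (v = -1 - 1*9 = -1 - 9 = -10)
f(G, o) = √(6 + o)
(f(v, 7) + (-1 + (k - 1*2))*(-6))² = (√(6 + 7) + (-1 + (2 - 1*2))*(-6))² = (√13 + (-1 + (2 - 2))*(-6))² = (√13 + (-1 + 0)*(-6))² = (√13 - 1*(-6))² = (√13 + 6)² = (6 + √13)²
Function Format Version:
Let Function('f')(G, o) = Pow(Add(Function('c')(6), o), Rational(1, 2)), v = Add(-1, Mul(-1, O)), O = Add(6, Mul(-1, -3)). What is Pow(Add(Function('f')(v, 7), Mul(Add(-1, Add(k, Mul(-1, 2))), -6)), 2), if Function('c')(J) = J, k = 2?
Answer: Pow(Add(6, Pow(13, Rational(1, 2))), 2) ≈ 92.267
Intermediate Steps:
O = 9 (O = Add(6, 3) = 9)
v = -10 (v = Add(-1, Mul(-1, 9)) = Add(-1, -9) = -10)
Function('f')(G, o) = Pow(Add(6, o), Rational(1, 2))
Pow(Add(Function('f')(v, 7), Mul(Add(-1, Add(k, Mul(-1, 2))), -6)), 2) = Pow(Add(Pow(Add(6, 7), Rational(1, 2)), Mul(Add(-1, Add(2, Mul(-1, 2))), -6)), 2) = Pow(Add(Pow(13, Rational(1, 2)), Mul(Add(-1, Add(2, -2)), -6)), 2) = Pow(Add(Pow(13, Rational(1, 2)), Mul(Add(-1, 0), -6)), 2) = Pow(Add(Pow(13, Rational(1, 2)), Mul(-1, -6)), 2) = Pow(Add(Pow(13, Rational(1, 2)), 6), 2) = Pow(Add(6, Pow(13, Rational(1, 2))), 2)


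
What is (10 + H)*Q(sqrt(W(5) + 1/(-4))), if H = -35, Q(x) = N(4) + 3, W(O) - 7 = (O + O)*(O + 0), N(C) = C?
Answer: -175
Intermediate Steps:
W(O) = 7 + 2*O**2 (W(O) = 7 + (O + O)*(O + 0) = 7 + (2*O)*O = 7 + 2*O**2)
Q(x) = 7 (Q(x) = 4 + 3 = 7)
(10 + H)*Q(sqrt(W(5) + 1/(-4))) = (10 - 35)*7 = -25*7 = -175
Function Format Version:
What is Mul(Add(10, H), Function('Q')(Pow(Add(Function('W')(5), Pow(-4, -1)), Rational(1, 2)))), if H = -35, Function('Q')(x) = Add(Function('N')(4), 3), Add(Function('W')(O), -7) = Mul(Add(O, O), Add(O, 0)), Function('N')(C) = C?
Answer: -175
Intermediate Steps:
Function('W')(O) = Add(7, Mul(2, Pow(O, 2))) (Function('W')(O) = Add(7, Mul(Add(O, O), Add(O, 0))) = Add(7, Mul(Mul(2, O), O)) = Add(7, Mul(2, Pow(O, 2))))
Function('Q')(x) = 7 (Function('Q')(x) = Add(4, 3) = 7)
Mul(Add(10, H), Function('Q')(Pow(Add(Function('W')(5), Pow(-4, -1)), Rational(1, 2)))) = Mul(Add(10, -35), 7) = Mul(-25, 7) = -175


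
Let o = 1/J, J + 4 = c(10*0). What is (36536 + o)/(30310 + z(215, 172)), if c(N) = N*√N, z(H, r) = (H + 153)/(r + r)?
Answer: 6284149/5213504 ≈ 1.2054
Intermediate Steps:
z(H, r) = (153 + H)/(2*r) (z(H, r) = (153 + H)/((2*r)) = (153 + H)*(1/(2*r)) = (153 + H)/(2*r))
c(N) = N^(3/2)
J = -4 (J = -4 + (10*0)^(3/2) = -4 + 0^(3/2) = -4 + 0 = -4)
o = -¼ (o = 1/(-4) = -¼ ≈ -0.25000)
(36536 + o)/(30310 + z(215, 172)) = (36536 - ¼)/(30310 + (½)*(153 + 215)/172) = 146143/(4*(30310 + (½)*(1/172)*368)) = 146143/(4*(30310 + 46/43)) = 146143/(4*(1303376/43)) = (146143/4)*(43/1303376) = 6284149/5213504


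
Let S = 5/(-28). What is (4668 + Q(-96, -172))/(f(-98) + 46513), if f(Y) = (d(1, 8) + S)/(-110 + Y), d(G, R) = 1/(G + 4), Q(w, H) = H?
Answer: 130923520/1354458557 ≈ 0.096661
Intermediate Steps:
S = -5/28 (S = 5*(-1/28) = -5/28 ≈ -0.17857)
d(G, R) = 1/(4 + G)
f(Y) = 3/(140*(-110 + Y)) (f(Y) = (1/(4 + 1) - 5/28)/(-110 + Y) = (1/5 - 5/28)/(-110 + Y) = 3/(140*(-110 + Y)))
(4668 + Q(-96, -172))/(f(-98) + 46513) = (4668 - 172)/(3/(140*(-110 - 98)) + 46513) = 4496/((3/140)/(-208) + 46513) = 4496/((3/140)*(-1/208) + 46513) = 4496/(-3/29120 + 46513) = 4496/(1354458557/29120) = 4496*(29120/1354458557) = 130923520/1354458557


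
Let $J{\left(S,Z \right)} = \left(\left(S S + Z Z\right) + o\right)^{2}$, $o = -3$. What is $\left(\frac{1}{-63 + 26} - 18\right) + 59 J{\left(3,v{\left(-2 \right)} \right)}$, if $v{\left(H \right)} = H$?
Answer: $\frac{217633}{37} \approx 5882.0$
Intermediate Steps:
$J{\left(S,Z \right)} = \left(-3 + S^{2} + Z^{2}\right)^{2}$ ($J{\left(S,Z \right)} = \left(\left(S S + Z Z\right) - 3\right)^{2} = \left(\left(S^{2} + Z^{2}\right) - 3\right)^{2} = \left(-3 + S^{2} + Z^{2}\right)^{2}$)
$\left(\frac{1}{-63 + 26} - 18\right) + 59 J{\left(3,v{\left(-2 \right)} \right)} = \left(\frac{1}{-63 + 26} - 18\right) + 59 \left(-3 + 3^{2} + \left(-2\right)^{2}\right)^{2} = \left(\frac{1}{-37} - 18\right) + 59 \left(-3 + 9 + 4\right)^{2} = \left(- \frac{1}{37} - 18\right) + 59 \cdot 10^{2} = - \frac{667}{37} + 59 \cdot 100 = - \frac{667}{37} + 5900 = \frac{217633}{37}$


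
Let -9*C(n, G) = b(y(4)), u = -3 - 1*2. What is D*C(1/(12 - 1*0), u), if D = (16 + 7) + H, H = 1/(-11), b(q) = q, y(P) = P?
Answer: -112/11 ≈ -10.182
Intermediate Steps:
u = -5 (u = -3 - 2 = -5)
C(n, G) = -4/9 (C(n, G) = -1/9*4 = -4/9)
H = -1/11 ≈ -0.090909
D = 252/11 (D = (16 + 7) - 1/11 = 23 - 1/11 = 252/11 ≈ 22.909)
D*C(1/(12 - 1*0), u) = (252/11)*(-4/9) = -112/11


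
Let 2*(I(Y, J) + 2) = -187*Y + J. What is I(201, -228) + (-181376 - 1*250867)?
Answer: -902305/2 ≈ -4.5115e+5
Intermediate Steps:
I(Y, J) = -2 + J/2 - 187*Y/2 (I(Y, J) = -2 + (-187*Y + J)/2 = -2 + (J - 187*Y)/2 = -2 + (J/2 - 187*Y/2) = -2 + J/2 - 187*Y/2)
I(201, -228) + (-181376 - 1*250867) = (-2 + (½)*(-228) - 187/2*201) + (-181376 - 1*250867) = (-2 - 114 - 37587/2) + (-181376 - 250867) = -37819/2 - 432243 = -902305/2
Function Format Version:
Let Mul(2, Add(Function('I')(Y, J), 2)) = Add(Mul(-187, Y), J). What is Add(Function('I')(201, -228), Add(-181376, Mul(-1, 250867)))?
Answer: Rational(-902305, 2) ≈ -4.5115e+5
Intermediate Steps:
Function('I')(Y, J) = Add(-2, Mul(Rational(1, 2), J), Mul(Rational(-187, 2), Y)) (Function('I')(Y, J) = Add(-2, Mul(Rational(1, 2), Add(Mul(-187, Y), J))) = Add(-2, Mul(Rational(1, 2), Add(J, Mul(-187, Y)))) = Add(-2, Add(Mul(Rational(1, 2), J), Mul(Rational(-187, 2), Y))) = Add(-2, Mul(Rational(1, 2), J), Mul(Rational(-187, 2), Y)))
Add(Function('I')(201, -228), Add(-181376, Mul(-1, 250867))) = Add(Add(-2, Mul(Rational(1, 2), -228), Mul(Rational(-187, 2), 201)), Add(-181376, Mul(-1, 250867))) = Add(Add(-2, -114, Rational(-37587, 2)), Add(-181376, -250867)) = Add(Rational(-37819, 2), -432243) = Rational(-902305, 2)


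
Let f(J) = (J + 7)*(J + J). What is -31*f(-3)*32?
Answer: 23808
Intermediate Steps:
f(J) = 2*J*(7 + J) (f(J) = (7 + J)*(2*J) = 2*J*(7 + J))
-31*f(-3)*32 = -62*(-3)*(7 - 3)*32 = -62*(-3)*4*32 = -31*(-24)*32 = 744*32 = 23808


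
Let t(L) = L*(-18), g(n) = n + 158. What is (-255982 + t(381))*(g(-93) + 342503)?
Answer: -90040573120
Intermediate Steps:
g(n) = 158 + n
t(L) = -18*L
(-255982 + t(381))*(g(-93) + 342503) = (-255982 - 18*381)*((158 - 93) + 342503) = (-255982 - 6858)*(65 + 342503) = -262840*342568 = -90040573120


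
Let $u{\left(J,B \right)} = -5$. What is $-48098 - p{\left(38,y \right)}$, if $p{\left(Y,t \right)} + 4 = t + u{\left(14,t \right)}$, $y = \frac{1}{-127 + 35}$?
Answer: $- \frac{4424187}{92} \approx -48089.0$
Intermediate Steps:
$y = - \frac{1}{92}$ ($y = \frac{1}{-92} = - \frac{1}{92} \approx -0.01087$)
$p{\left(Y,t \right)} = -9 + t$ ($p{\left(Y,t \right)} = -4 + \left(t - 5\right) = -4 + \left(-5 + t\right) = -9 + t$)
$-48098 - p{\left(38,y \right)} = -48098 - \left(-9 - \frac{1}{92}\right) = -48098 - - \frac{829}{92} = -48098 + \frac{829}{92} = - \frac{4424187}{92}$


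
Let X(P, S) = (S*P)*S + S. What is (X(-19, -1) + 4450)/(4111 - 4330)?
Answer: -4430/219 ≈ -20.228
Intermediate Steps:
X(P, S) = S + P*S**2 (X(P, S) = (P*S)*S + S = P*S**2 + S = S + P*S**2)
(X(-19, -1) + 4450)/(4111 - 4330) = (-(1 - 19*(-1)) + 4450)/(4111 - 4330) = (-(1 + 19) + 4450)/(-219) = (-1*20 + 4450)*(-1/219) = (-20 + 4450)*(-1/219) = 4430*(-1/219) = -4430/219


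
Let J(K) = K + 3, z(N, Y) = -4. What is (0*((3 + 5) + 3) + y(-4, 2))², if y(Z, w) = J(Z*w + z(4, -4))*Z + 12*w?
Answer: 3600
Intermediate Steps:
J(K) = 3 + K
y(Z, w) = 12*w + Z*(-1 + Z*w) (y(Z, w) = (3 + (Z*w - 4))*Z + 12*w = (3 + (-4 + Z*w))*Z + 12*w = (-1 + Z*w)*Z + 12*w = Z*(-1 + Z*w) + 12*w = 12*w + Z*(-1 + Z*w))
(0*((3 + 5) + 3) + y(-4, 2))² = (0*((3 + 5) + 3) + (12*2 - 4*(-1 - 4*2)))² = (0*(8 + 3) + (24 - 4*(-1 - 8)))² = (0*11 + (24 - 4*(-9)))² = (0 + (24 + 36))² = (0 + 60)² = 60² = 3600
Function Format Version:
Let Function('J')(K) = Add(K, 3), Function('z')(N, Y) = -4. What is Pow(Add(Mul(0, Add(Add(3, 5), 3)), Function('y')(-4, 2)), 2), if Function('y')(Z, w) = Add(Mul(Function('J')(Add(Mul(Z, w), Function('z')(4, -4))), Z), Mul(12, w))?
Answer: 3600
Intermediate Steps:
Function('J')(K) = Add(3, K)
Function('y')(Z, w) = Add(Mul(12, w), Mul(Z, Add(-1, Mul(Z, w)))) (Function('y')(Z, w) = Add(Mul(Add(3, Add(Mul(Z, w), -4)), Z), Mul(12, w)) = Add(Mul(Add(3, Add(-4, Mul(Z, w))), Z), Mul(12, w)) = Add(Mul(Add(-1, Mul(Z, w)), Z), Mul(12, w)) = Add(Mul(Z, Add(-1, Mul(Z, w))), Mul(12, w)) = Add(Mul(12, w), Mul(Z, Add(-1, Mul(Z, w)))))
Pow(Add(Mul(0, Add(Add(3, 5), 3)), Function('y')(-4, 2)), 2) = Pow(Add(Mul(0, Add(Add(3, 5), 3)), Add(Mul(12, 2), Mul(-4, Add(-1, Mul(-4, 2))))), 2) = Pow(Add(Mul(0, Add(8, 3)), Add(24, Mul(-4, Add(-1, -8)))), 2) = Pow(Add(Mul(0, 11), Add(24, Mul(-4, -9))), 2) = Pow(Add(0, Add(24, 36)), 2) = Pow(Add(0, 60), 2) = Pow(60, 2) = 3600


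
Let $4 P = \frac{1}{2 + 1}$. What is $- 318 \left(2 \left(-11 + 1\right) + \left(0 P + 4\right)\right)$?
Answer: $5088$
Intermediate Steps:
$P = \frac{1}{12}$ ($P = \frac{1}{4 \left(2 + 1\right)} = \frac{1}{4 \cdot 3} = \frac{1}{4} \cdot \frac{1}{3} = \frac{1}{12} \approx 0.083333$)
$- 318 \left(2 \left(-11 + 1\right) + \left(0 P + 4\right)\right) = - 318 \left(2 \left(-11 + 1\right) + \left(0 \cdot \frac{1}{12} + 4\right)\right) = - 318 \left(2 \left(-10\right) + \left(0 + 4\right)\right) = - 318 \left(-20 + 4\right) = \left(-318\right) \left(-16\right) = 5088$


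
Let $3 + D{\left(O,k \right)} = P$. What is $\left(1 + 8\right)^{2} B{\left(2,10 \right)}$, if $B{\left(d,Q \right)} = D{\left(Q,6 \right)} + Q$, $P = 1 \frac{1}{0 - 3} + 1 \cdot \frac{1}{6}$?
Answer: $\frac{1107}{2} \approx 553.5$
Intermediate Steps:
$P = - \frac{1}{6}$ ($P = 1 \frac{1}{0 - 3} + 1 \cdot \frac{1}{6} = 1 \frac{1}{-3} + \frac{1}{6} = 1 \left(- \frac{1}{3}\right) + \frac{1}{6} = - \frac{1}{3} + \frac{1}{6} = - \frac{1}{6} \approx -0.16667$)
$D{\left(O,k \right)} = - \frac{19}{6}$ ($D{\left(O,k \right)} = -3 - \frac{1}{6} = - \frac{19}{6}$)
$B{\left(d,Q \right)} = - \frac{19}{6} + Q$
$\left(1 + 8\right)^{2} B{\left(2,10 \right)} = \left(1 + 8\right)^{2} \left(- \frac{19}{6} + 10\right) = 9^{2} \cdot \frac{41}{6} = 81 \cdot \frac{41}{6} = \frac{1107}{2}$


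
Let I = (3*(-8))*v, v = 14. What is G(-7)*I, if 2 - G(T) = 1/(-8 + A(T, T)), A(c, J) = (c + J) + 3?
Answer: -13104/19 ≈ -689.68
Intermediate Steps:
A(c, J) = 3 + J + c (A(c, J) = (J + c) + 3 = 3 + J + c)
G(T) = 2 - 1/(-5 + 2*T) (G(T) = 2 - 1/(-8 + (3 + T + T)) = 2 - 1/(-8 + (3 + 2*T)) = 2 - 1/(-5 + 2*T))
I = -336 (I = (3*(-8))*14 = -24*14 = -336)
G(-7)*I = ((-11 + 4*(-7))/(-5 + 2*(-7)))*(-336) = ((-11 - 28)/(-5 - 14))*(-336) = (-39/(-19))*(-336) = -1/19*(-39)*(-336) = (39/19)*(-336) = -13104/19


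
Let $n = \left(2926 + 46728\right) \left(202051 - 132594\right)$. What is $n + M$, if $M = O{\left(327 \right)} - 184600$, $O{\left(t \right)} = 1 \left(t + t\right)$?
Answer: $3448633932$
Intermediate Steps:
$O{\left(t \right)} = 2 t$ ($O{\left(t \right)} = 1 \cdot 2 t = 2 t$)
$n = 3448817878$ ($n = 49654 \cdot 69457 = 3448817878$)
$M = -183946$ ($M = 2 \cdot 327 - 184600 = 654 - 184600 = -183946$)
$n + M = 3448817878 - 183946 = 3448633932$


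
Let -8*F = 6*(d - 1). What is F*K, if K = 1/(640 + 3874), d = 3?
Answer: -3/9028 ≈ -0.00033230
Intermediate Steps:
F = -3/2 (F = -3*(3 - 1)/4 = -3*2/4 = -⅛*12 = -3/2 ≈ -1.5000)
K = 1/4514 ≈ 0.00022153
F*K = -3/2*1/4514 = -3/9028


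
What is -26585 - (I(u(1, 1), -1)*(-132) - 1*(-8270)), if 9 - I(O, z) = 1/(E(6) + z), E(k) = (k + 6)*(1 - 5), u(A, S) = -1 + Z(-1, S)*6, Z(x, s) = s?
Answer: -1649551/49 ≈ -33664.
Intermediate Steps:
u(A, S) = -1 + 6*S (u(A, S) = -1 + S*6 = -1 + 6*S)
E(k) = -24 - 4*k (E(k) = (6 + k)*(-4) = -24 - 4*k)
I(O, z) = 9 - 1/(-48 + z) (I(O, z) = 9 - 1/((-24 - 4*6) + z) = 9 - 1/((-24 - 24) + z) = 9 - 1/(-48 + z))
-26585 - (I(u(1, 1), -1)*(-132) - 1*(-8270)) = -26585 - (((-433 + 9*(-1))/(-48 - 1))*(-132) - 1*(-8270)) = -26585 - (((-433 - 9)/(-49))*(-132) + 8270) = -26585 - (-1/49*(-442)*(-132) + 8270) = -26585 - ((442/49)*(-132) + 8270) = -26585 - (-58344/49 + 8270) = -26585 - 1*346886/49 = -26585 - 346886/49 = -1649551/49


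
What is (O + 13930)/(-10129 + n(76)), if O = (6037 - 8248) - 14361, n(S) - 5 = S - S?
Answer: 1321/5062 ≈ 0.26096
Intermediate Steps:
n(S) = 5 (n(S) = 5 + (S - S) = 5 + 0 = 5)
O = -16572 (O = -2211 - 14361 = -16572)
(O + 13930)/(-10129 + n(76)) = (-16572 + 13930)/(-10129 + 5) = -2642/(-10124) = -2642*(-1/10124) = 1321/5062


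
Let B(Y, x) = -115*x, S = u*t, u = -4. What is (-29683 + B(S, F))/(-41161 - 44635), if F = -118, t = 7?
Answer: 16113/85796 ≈ 0.18781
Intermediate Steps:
S = -28 (S = -4*7 = -28)
(-29683 + B(S, F))/(-41161 - 44635) = (-29683 - 115*(-118))/(-41161 - 44635) = (-29683 + 13570)/(-85796) = -16113*(-1/85796) = 16113/85796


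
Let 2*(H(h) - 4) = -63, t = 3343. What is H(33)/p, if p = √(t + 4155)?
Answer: -55*√7498/14996 ≈ -0.31758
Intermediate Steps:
H(h) = -55/2 (H(h) = 4 + (½)*(-63) = 4 - 63/2 = -55/2)
p = √7498 (p = √(3343 + 4155) = √7498 ≈ 86.591)
H(33)/p = -55*√7498/7498/2 = -55*√7498/14996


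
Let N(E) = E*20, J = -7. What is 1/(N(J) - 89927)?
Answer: -1/90067 ≈ -1.1103e-5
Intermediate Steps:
N(E) = 20*E
1/(N(J) - 89927) = 1/(20*(-7) - 89927) = 1/(-140 - 89927) = 1/(-90067) = -1/90067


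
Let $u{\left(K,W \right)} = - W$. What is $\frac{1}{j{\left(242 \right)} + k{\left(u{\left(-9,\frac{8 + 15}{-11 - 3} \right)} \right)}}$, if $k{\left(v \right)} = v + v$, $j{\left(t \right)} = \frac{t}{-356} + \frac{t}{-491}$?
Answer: $\frac{611786}{1292745} \approx 0.47325$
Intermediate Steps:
$j{\left(t \right)} = - \frac{847 t}{174796}$ ($j{\left(t \right)} = t \left(- \frac{1}{356}\right) + t \left(- \frac{1}{491}\right) = - \frac{t}{356} - \frac{t}{491} = - \frac{847 t}{174796}$)
$k{\left(v \right)} = 2 v$
$\frac{1}{j{\left(242 \right)} + k{\left(u{\left(-9,\frac{8 + 15}{-11 - 3} \right)} \right)}} = \frac{1}{\left(- \frac{847}{174796}\right) 242 + 2 \left(- \frac{8 + 15}{-11 - 3}\right)} = \frac{1}{- \frac{102487}{87398} + 2 \left(- \frac{23}{-14}\right)} = \frac{1}{- \frac{102487}{87398} + 2 \left(- \frac{23 \left(-1\right)}{14}\right)} = \frac{1}{- \frac{102487}{87398} + 2 \left(\left(-1\right) \left(- \frac{23}{14}\right)\right)} = \frac{1}{- \frac{102487}{87398} + 2 \cdot \frac{23}{14}} = \frac{1}{- \frac{102487}{87398} + \frac{23}{7}} = \frac{1}{\frac{1292745}{611786}} = \frac{611786}{1292745}$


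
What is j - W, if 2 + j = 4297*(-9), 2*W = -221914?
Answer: 72282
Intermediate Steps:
W = -110957 (W = (½)*(-221914) = -110957)
j = -38675 (j = -2 + 4297*(-9) = -2 - 38673 = -38675)
j - W = -38675 - 1*(-110957) = -38675 + 110957 = 72282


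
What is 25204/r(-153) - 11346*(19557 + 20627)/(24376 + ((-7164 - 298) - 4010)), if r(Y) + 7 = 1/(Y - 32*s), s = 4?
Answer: -30895498489/793596 ≈ -38931.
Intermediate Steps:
r(Y) = -7 + 1/(-128 + Y) (r(Y) = -7 + 1/(Y - 32*4) = -7 + 1/(Y - 128) = -7 + 1/(-128 + Y))
25204/r(-153) - 11346*(19557 + 20627)/(24376 + ((-7164 - 298) - 4010)) = 25204/(((897 - 7*(-153))/(-128 - 153))) - 11346*(19557 + 20627)/(24376 + ((-7164 - 298) - 4010)) = 25204/(((897 + 1071)/(-281))) - 11346*40184/(24376 + (-7462 - 4010)) = 25204/((-1/281*1968)) - 11346*40184/(24376 - 11472) = 25204/(-1968/281) - 11346/(12904*(1/40184)) = 25204*(-281/1968) - 11346/1613/5023 = -1770581/492 - 11346*5023/1613 = -1770581/492 - 56990958/1613 = -30895498489/793596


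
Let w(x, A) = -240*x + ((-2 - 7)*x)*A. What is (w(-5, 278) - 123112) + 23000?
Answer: -86402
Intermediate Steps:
w(x, A) = -240*x - 9*A*x (w(x, A) = -240*x + (-9*x)*A = -240*x - 9*A*x)
(w(-5, 278) - 123112) + 23000 = (-3*(-5)*(80 + 3*278) - 123112) + 23000 = (-3*(-5)*(80 + 834) - 123112) + 23000 = (-3*(-5)*914 - 123112) + 23000 = (13710 - 123112) + 23000 = -109402 + 23000 = -86402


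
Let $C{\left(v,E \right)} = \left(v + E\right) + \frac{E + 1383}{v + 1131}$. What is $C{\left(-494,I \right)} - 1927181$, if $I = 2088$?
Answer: $- \frac{94353496}{49} \approx -1.9256 \cdot 10^{6}$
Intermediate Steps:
$C{\left(v,E \right)} = E + v + \frac{1383 + E}{1131 + v}$ ($C{\left(v,E \right)} = \left(E + v\right) + \frac{1383 + E}{1131 + v} = E + v + \frac{1383 + E}{1131 + v}$)
$C{\left(-494,I \right)} - 1927181 = \frac{1383 + \left(-494\right)^{2} + 1131 \left(-494\right) + 1132 \cdot 2088 + 2088 \left(-494\right)}{1131 - 494} - 1927181 = \frac{1383 + 244036 - 558714 + 2363616 - 1031472}{637} - 1927181 = \frac{1}{637} \cdot 1018849 - 1927181 = \frac{78373}{49} - 1927181 = - \frac{94353496}{49}$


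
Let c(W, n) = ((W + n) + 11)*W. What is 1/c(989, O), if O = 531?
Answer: 1/1514159 ≈ 6.6043e-7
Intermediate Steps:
c(W, n) = W*(11 + W + n) (c(W, n) = (11 + W + n)*W = W*(11 + W + n))
1/c(989, O) = 1/(989*(11 + 989 + 531)) = 1/(989*1531) = 1/1514159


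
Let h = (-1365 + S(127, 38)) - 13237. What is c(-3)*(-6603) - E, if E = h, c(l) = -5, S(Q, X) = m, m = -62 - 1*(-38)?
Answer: 47641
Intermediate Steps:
m = -24 (m = -62 + 38 = -24)
S(Q, X) = -24
h = -14626 (h = (-1365 - 24) - 13237 = -1389 - 13237 = -14626)
E = -14626
c(-3)*(-6603) - E = -5*(-6603) - 1*(-14626) = 33015 + 14626 = 47641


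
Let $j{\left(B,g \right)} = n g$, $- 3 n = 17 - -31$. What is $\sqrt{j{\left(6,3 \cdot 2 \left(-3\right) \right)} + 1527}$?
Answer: $11 \sqrt{15} \approx 42.603$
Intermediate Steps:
$n = -16$ ($n = - \frac{17 - -31}{3} = - \frac{17 + 31}{3} = \left(- \frac{1}{3}\right) 48 = -16$)
$j{\left(B,g \right)} = - 16 g$
$\sqrt{j{\left(6,3 \cdot 2 \left(-3\right) \right)} + 1527} = \sqrt{- 16 \cdot 3 \cdot 2 \left(-3\right) + 1527} = \sqrt{- 16 \cdot 6 \left(-3\right) + 1527} = \sqrt{\left(-16\right) \left(-18\right) + 1527} = \sqrt{288 + 1527} = \sqrt{1815} = 11 \sqrt{15}$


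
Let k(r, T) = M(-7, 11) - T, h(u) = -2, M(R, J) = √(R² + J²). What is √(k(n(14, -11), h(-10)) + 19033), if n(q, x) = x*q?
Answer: √(19035 + √170) ≈ 138.01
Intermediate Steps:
M(R, J) = √(J² + R²)
n(q, x) = q*x
k(r, T) = √170 - T (k(r, T) = √(11² + (-7)²) - T = √(121 + 49) - T = √170 - T)
√(k(n(14, -11), h(-10)) + 19033) = √((√170 - 1*(-2)) + 19033) = √((√170 + 2) + 19033) = √((2 + √170) + 19033) = √(19035 + √170)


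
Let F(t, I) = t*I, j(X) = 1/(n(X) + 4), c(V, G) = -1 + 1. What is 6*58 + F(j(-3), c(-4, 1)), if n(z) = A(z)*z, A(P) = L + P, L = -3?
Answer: 348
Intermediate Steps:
A(P) = -3 + P
n(z) = z*(-3 + z) (n(z) = (-3 + z)*z = z*(-3 + z))
c(V, G) = 0
j(X) = 1/(4 + X*(-3 + X)) (j(X) = 1/(X*(-3 + X) + 4) = 1/(4 + X*(-3 + X)))
F(t, I) = I*t
6*58 + F(j(-3), c(-4, 1)) = 6*58 + 0/(4 - 3*(-3 - 3)) = 348 + 0/(4 - 3*(-6)) = 348 + 0/(4 + 18) = 348 + 0/22 = 348 + 0*(1/22) = 348 + 0 = 348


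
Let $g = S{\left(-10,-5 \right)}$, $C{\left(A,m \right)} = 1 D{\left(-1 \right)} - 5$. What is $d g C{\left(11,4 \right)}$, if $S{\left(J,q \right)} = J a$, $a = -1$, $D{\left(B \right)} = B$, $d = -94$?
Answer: $5640$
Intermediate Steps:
$C{\left(A,m \right)} = -6$ ($C{\left(A,m \right)} = 1 \left(-1\right) - 5 = -1 - 5 = -6$)
$S{\left(J,q \right)} = - J$ ($S{\left(J,q \right)} = J \left(-1\right) = - J$)
$g = 10$ ($g = \left(-1\right) \left(-10\right) = 10$)
$d g C{\left(11,4 \right)} = \left(-94\right) 10 \left(-6\right) = \left(-940\right) \left(-6\right) = 5640$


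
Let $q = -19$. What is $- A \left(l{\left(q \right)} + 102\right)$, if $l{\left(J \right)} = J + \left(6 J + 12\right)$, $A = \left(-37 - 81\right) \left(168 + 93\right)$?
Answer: $-585162$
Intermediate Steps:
$A = -30798$ ($A = \left(-118\right) 261 = -30798$)
$l{\left(J \right)} = 12 + 7 J$ ($l{\left(J \right)} = J + \left(12 + 6 J\right) = 12 + 7 J$)
$- A \left(l{\left(q \right)} + 102\right) = - \left(-30798\right) \left(\left(12 + 7 \left(-19\right)\right) + 102\right) = - \left(-30798\right) \left(\left(12 - 133\right) + 102\right) = - \left(-30798\right) \left(-121 + 102\right) = - \left(-30798\right) \left(-19\right) = \left(-1\right) 585162 = -585162$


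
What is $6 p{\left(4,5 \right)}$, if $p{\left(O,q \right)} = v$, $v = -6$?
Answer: $-36$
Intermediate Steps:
$p{\left(O,q \right)} = -6$
$6 p{\left(4,5 \right)} = 6 \left(-6\right) = -36$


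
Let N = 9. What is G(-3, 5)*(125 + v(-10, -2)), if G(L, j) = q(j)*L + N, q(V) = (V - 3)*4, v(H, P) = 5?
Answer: -1950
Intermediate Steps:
q(V) = -12 + 4*V (q(V) = (-3 + V)*4 = -12 + 4*V)
G(L, j) = 9 + L*(-12 + 4*j) (G(L, j) = (-12 + 4*j)*L + 9 = L*(-12 + 4*j) + 9 = 9 + L*(-12 + 4*j))
G(-3, 5)*(125 + v(-10, -2)) = (9 + 4*(-3)*(-3 + 5))*(125 + 5) = (9 + 4*(-3)*2)*130 = (9 - 24)*130 = -15*130 = -1950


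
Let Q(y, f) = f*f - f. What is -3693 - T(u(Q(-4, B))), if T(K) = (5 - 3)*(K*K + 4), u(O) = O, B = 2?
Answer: -3709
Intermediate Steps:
Q(y, f) = f² - f
T(K) = 8 + 2*K² (T(K) = 2*(K² + 4) = 2*(4 + K²) = 8 + 2*K²)
-3693 - T(u(Q(-4, B))) = -3693 - (8 + 2*(2*(-1 + 2))²) = -3693 - (8 + 2*(2*1)²) = -3693 - (8 + 2*2²) = -3693 - (8 + 2*4) = -3693 - (8 + 8) = -3693 - 1*16 = -3693 - 16 = -3709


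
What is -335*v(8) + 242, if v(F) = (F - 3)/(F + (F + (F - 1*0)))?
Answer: 4133/24 ≈ 172.21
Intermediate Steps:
v(F) = (-3 + F)/(3*F) (v(F) = (-3 + F)/(F + (F + (F + 0))) = (-3 + F)/(F + (F + F)) = (-3 + F)/(F + 2*F) = (-3 + F)/((3*F)) = (-3 + F)*(1/(3*F)) = (-3 + F)/(3*F))
-335*v(8) + 242 = -335*(-3 + 8)/(3*8) + 242 = -335*5/(3*8) + 242 = -335*5/24 + 242 = -1675/24 + 242 = 4133/24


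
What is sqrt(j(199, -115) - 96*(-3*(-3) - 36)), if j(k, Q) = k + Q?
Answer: 2*sqrt(669) ≈ 51.730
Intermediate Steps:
j(k, Q) = Q + k
sqrt(j(199, -115) - 96*(-3*(-3) - 36)) = sqrt((-115 + 199) - 96*(-3*(-3) - 36)) = sqrt(84 - 96*(9 - 36)) = sqrt(84 - 96*(-27)) = sqrt(84 + 2592) = sqrt(2676) = 2*sqrt(669)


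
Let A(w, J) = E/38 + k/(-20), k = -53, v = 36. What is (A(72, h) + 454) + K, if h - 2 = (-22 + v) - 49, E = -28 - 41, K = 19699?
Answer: 7658457/380 ≈ 20154.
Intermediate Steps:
E = -69
h = -33 (h = 2 + ((-22 + 36) - 49) = 2 + (14 - 49) = 2 - 35 = -33)
A(w, J) = 317/380 (A(w, J) = -69/38 - 53/(-20) = -69*1/38 - 53*(-1/20) = -69/38 + 53/20 = 317/380)
(A(72, h) + 454) + K = (317/380 + 454) + 19699 = 172837/380 + 19699 = 7658457/380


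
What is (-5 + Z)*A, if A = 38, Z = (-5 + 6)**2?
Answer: -152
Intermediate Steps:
Z = 1 (Z = 1**2 = 1)
(-5 + Z)*A = (-5 + 1)*38 = -4*38 = -152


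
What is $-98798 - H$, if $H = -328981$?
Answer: $230183$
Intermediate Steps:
$-98798 - H = -98798 - -328981 = -98798 + 328981 = 230183$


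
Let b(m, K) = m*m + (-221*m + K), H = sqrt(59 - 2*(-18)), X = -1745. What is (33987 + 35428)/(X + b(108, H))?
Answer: -968269835/194574506 - 69415*sqrt(95)/194574506 ≈ -4.9798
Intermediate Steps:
H = sqrt(95) (H = sqrt(59 + 36) = sqrt(95) ≈ 9.7468)
b(m, K) = K + m**2 - 221*m (b(m, K) = m**2 + (K - 221*m) = K + m**2 - 221*m)
(33987 + 35428)/(X + b(108, H)) = (33987 + 35428)/(-1745 + (sqrt(95) + 108**2 - 221*108)) = 69415/(-1745 + (sqrt(95) + 11664 - 23868)) = 69415/(-1745 + (-12204 + sqrt(95))) = 69415/(-13949 + sqrt(95))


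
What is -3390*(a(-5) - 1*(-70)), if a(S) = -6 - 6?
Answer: -196620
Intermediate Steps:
a(S) = -12
-3390*(a(-5) - 1*(-70)) = -3390*(-12 - 1*(-70)) = -3390*(-12 + 70) = -3390*58 = -196620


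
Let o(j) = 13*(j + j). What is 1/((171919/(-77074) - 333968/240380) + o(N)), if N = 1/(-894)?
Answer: -2070397627410/7554853923101 ≈ -0.27405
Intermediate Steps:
N = -1/894 ≈ -0.0011186
o(j) = 26*j (o(j) = 13*(2*j) = 26*j)
1/((171919/(-77074) - 333968/240380) + o(N)) = 1/((171919/(-77074) - 333968/240380) + 26*(-1/894)) = 1/((171919*(-1/77074) - 333968*1/240380) - 13/447) = 1/((-171919/77074 - 83492/60095) - 13/447) = 1/(-16766534713/4631762030 - 13/447) = 1/(-7554853923101/2070397627410) = -2070397627410/7554853923101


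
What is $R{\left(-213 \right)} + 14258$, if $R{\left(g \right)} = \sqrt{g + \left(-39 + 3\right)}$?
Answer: $14258 + i \sqrt{249} \approx 14258.0 + 15.78 i$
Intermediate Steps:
$R{\left(g \right)} = \sqrt{-36 + g}$ ($R{\left(g \right)} = \sqrt{g - 36} = \sqrt{-36 + g}$)
$R{\left(-213 \right)} + 14258 = \sqrt{-36 - 213} + 14258 = \sqrt{-249} + 14258 = i \sqrt{249} + 14258 = 14258 + i \sqrt{249}$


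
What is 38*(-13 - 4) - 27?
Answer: -673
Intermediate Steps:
38*(-13 - 4) - 27 = 38*(-17) - 27 = -646 - 27 = -673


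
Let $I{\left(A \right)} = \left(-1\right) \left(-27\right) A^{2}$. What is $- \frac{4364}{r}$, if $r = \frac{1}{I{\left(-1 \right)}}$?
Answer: $-117828$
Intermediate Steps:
$I{\left(A \right)} = 27 A^{2}$
$r = \frac{1}{27}$ ($r = \frac{1}{27 \left(-1\right)^{2}} = \frac{1}{27 \cdot 1} = \frac{1}{27} \approx 0.037037$)
$- \frac{4364}{r} = - 4364 \frac{1}{\frac{1}{27}} = \left(-4364\right) 27 = -117828$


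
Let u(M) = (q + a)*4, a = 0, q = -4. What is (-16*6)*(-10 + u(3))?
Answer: 2496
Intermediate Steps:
u(M) = -16 (u(M) = (-4 + 0)*4 = -4*4 = -16)
(-16*6)*(-10 + u(3)) = (-16*6)*(-10 - 16) = -96*(-26) = 2496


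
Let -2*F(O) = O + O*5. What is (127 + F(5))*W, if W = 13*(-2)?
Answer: -2912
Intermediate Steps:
F(O) = -3*O (F(O) = -(O + O*5)/2 = -(O + 5*O)/2 = -3*O)
W = -26
(127 + F(5))*W = (127 - 3*5)*(-26) = (127 - 15)*(-26) = 112*(-26) = -2912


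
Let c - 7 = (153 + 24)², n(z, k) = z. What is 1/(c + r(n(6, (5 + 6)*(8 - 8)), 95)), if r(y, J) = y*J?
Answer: 1/31906 ≈ 3.1342e-5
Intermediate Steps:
r(y, J) = J*y
c = 31336 (c = 7 + (153 + 24)² = 7 + 177² = 7 + 31329 = 31336)
1/(c + r(n(6, (5 + 6)*(8 - 8)), 95)) = 1/(31336 + 95*6) = 1/(31336 + 570) = 1/31906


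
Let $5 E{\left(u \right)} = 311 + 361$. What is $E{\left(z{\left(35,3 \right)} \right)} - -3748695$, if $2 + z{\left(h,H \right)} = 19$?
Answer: $\frac{18744147}{5} \approx 3.7488 \cdot 10^{6}$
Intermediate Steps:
$z{\left(h,H \right)} = 17$ ($z{\left(h,H \right)} = -2 + 19 = 17$)
$E{\left(u \right)} = \frac{672}{5}$ ($E{\left(u \right)} = \frac{311 + 361}{5} = \frac{1}{5} \cdot 672 = \frac{672}{5}$)
$E{\left(z{\left(35,3 \right)} \right)} - -3748695 = \frac{672}{5} - -3748695 = \frac{672}{5} + 3748695 = \frac{18744147}{5}$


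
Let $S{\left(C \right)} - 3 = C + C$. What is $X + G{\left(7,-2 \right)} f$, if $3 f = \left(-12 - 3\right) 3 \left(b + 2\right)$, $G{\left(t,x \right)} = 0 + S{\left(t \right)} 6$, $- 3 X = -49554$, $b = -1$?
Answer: $14988$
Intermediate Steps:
$S{\left(C \right)} = 3 + 2 C$ ($S{\left(C \right)} = 3 + \left(C + C\right) = 3 + 2 C$)
$X = 16518$ ($X = \left(- \frac{1}{3}\right) \left(-49554\right) = 16518$)
$G{\left(t,x \right)} = 18 + 12 t$ ($G{\left(t,x \right)} = 0 + \left(3 + 2 t\right) 6 = 0 + \left(18 + 12 t\right) = 18 + 12 t$)
$f = -15$ ($f = \frac{\left(-12 - 3\right) 3 \left(-1 + 2\right)}{3} = \frac{\left(-15\right) 3 \cdot 1}{3} = \frac{\left(-15\right) 3}{3} = \frac{1}{3} \left(-45\right) = -15$)
$X + G{\left(7,-2 \right)} f = 16518 + \left(18 + 12 \cdot 7\right) \left(-15\right) = 16518 + \left(18 + 84\right) \left(-15\right) = 16518 + 102 \left(-15\right) = 16518 - 1530 = 14988$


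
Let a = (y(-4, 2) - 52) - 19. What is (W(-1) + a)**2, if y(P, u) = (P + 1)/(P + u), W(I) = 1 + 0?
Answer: 18769/4 ≈ 4692.3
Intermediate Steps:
W(I) = 1
y(P, u) = (1 + P)/(P + u)
a = -139/2 (a = ((1 - 4)/(-4 + 2) - 52) - 19 = (-3/(-2) - 52) - 19 = (-1/2*(-3) - 52) - 19 = (3/2 - 52) - 19 = -101/2 - 19 = -139/2 ≈ -69.500)
(W(-1) + a)**2 = (1 - 139/2)**2 = (-137/2)**2 = 18769/4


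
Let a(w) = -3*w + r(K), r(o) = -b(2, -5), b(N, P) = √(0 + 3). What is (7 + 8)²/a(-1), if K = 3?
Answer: 225/2 + 75*√3/2 ≈ 177.45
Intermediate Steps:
b(N, P) = √3
r(o) = -√3
a(w) = -√3 - 3*w (a(w) = -3*w - √3 = -√3 - 3*w)
(7 + 8)²/a(-1) = (7 + 8)²/(-√3 - 3*(-1)) = 15²/(-√3 + 3) = 225/(3 - √3)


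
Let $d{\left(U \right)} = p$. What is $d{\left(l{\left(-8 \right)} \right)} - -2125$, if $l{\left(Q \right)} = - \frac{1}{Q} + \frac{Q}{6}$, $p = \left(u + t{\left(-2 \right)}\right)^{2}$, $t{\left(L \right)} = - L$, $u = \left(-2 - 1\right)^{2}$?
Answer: $2246$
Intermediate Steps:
$u = 9$ ($u = \left(-3\right)^{2} = 9$)
$p = 121$ ($p = \left(9 - -2\right)^{2} = \left(9 + 2\right)^{2} = 11^{2} = 121$)
$l{\left(Q \right)} = - \frac{1}{Q} + \frac{Q}{6}$ ($l{\left(Q \right)} = - \frac{1}{Q} + Q \frac{1}{6} = - \frac{1}{Q} + \frac{Q}{6}$)
$d{\left(U \right)} = 121$
$d{\left(l{\left(-8 \right)} \right)} - -2125 = 121 - -2125 = 121 + 2125 = 2246$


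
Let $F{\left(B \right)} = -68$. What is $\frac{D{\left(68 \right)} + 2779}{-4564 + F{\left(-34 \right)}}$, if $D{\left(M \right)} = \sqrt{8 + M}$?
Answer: $- \frac{2779}{4632} - \frac{\sqrt{19}}{2316} \approx -0.60184$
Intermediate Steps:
$\frac{D{\left(68 \right)} + 2779}{-4564 + F{\left(-34 \right)}} = \frac{\sqrt{8 + 68} + 2779}{-4564 - 68} = \frac{\sqrt{76} + 2779}{-4632} = \left(2 \sqrt{19} + 2779\right) \left(- \frac{1}{4632}\right) = \left(2779 + 2 \sqrt{19}\right) \left(- \frac{1}{4632}\right) = - \frac{2779}{4632} - \frac{\sqrt{19}}{2316}$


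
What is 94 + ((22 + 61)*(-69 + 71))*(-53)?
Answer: -8704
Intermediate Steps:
94 + ((22 + 61)*(-69 + 71))*(-53) = 94 + (83*2)*(-53) = 94 + 166*(-53) = 94 - 8798 = -8704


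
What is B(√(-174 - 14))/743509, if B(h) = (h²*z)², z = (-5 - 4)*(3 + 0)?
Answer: 25765776/743509 ≈ 34.654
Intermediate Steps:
z = -27 (z = -9*3 = -27)
B(h) = 729*h⁴ (B(h) = (h²*(-27))² = (-27*h²)² = 729*h⁴)
B(√(-174 - 14))/743509 = (729*(√(-174 - 14))⁴)/743509 = (729*(√(-188))⁴)*(1/743509) = (729*(2*I*√47)⁴)*(1/743509) = (729*35344)*(1/743509) = 25765776*(1/743509) = 25765776/743509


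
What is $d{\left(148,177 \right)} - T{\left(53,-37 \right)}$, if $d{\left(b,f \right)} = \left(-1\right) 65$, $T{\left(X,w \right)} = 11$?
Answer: $-76$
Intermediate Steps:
$d{\left(b,f \right)} = -65$
$d{\left(148,177 \right)} - T{\left(53,-37 \right)} = -65 - 11 = -76$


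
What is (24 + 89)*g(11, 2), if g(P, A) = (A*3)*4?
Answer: 2712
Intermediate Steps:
g(P, A) = 12*A (g(P, A) = (3*A)*4 = 12*A)
(24 + 89)*g(11, 2) = (24 + 89)*(12*2) = 113*24 = 2712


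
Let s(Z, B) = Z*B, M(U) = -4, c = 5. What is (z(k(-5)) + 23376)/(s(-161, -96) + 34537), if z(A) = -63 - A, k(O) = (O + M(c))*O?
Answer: 23268/49993 ≈ 0.46543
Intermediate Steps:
k(O) = O*(-4 + O) (k(O) = (O - 4)*O = (-4 + O)*O = O*(-4 + O))
s(Z, B) = B*Z
(z(k(-5)) + 23376)/(s(-161, -96) + 34537) = ((-63 - (-5)*(-4 - 5)) + 23376)/(-96*(-161) + 34537) = ((-63 - (-5)*(-9)) + 23376)/(15456 + 34537) = ((-63 - 1*45) + 23376)/49993 = ((-63 - 45) + 23376)*(1/49993) = (-108 + 23376)*(1/49993) = 23268*(1/49993) = 23268/49993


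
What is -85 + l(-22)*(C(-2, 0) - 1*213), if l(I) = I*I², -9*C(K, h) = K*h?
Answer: 2267939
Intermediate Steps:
C(K, h) = -K*h/9
l(I) = I³
-85 + l(-22)*(C(-2, 0) - 1*213) = -85 + (-22)³*(-⅑*(-2)*0 - 1*213) = -85 - 10648*(0 - 213) = -85 - 10648*(-213) = -85 + 2268024 = 2267939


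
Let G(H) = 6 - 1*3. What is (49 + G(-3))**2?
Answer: 2704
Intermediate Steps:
G(H) = 3 (G(H) = 6 - 3 = 3)
(49 + G(-3))**2 = (49 + 3)**2 = 52**2 = 2704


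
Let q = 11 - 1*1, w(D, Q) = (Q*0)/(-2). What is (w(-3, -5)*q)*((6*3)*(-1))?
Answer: 0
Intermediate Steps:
w(D, Q) = 0 (w(D, Q) = 0*(-1/2) = 0)
q = 10 (q = 11 - 1 = 10)
(w(-3, -5)*q)*((6*3)*(-1)) = (0*10)*((6*3)*(-1)) = 0*(18*(-1)) = 0*(-18) = 0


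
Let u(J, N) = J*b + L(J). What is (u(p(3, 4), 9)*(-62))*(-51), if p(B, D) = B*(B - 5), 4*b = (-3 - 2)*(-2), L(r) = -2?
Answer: -53754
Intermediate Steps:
b = 5/2 (b = ((-3 - 2)*(-2))/4 = (-5*(-2))/4 = (1/4)*10 = 5/2 ≈ 2.5000)
p(B, D) = B*(-5 + B)
u(J, N) = -2 + 5*J/2 (u(J, N) = J*(5/2) - 2 = 5*J/2 - 2 = -2 + 5*J/2)
(u(p(3, 4), 9)*(-62))*(-51) = ((-2 + 5*(3*(-5 + 3))/2)*(-62))*(-51) = ((-2 + 5*(3*(-2))/2)*(-62))*(-51) = ((-2 + (5/2)*(-6))*(-62))*(-51) = ((-2 - 15)*(-62))*(-51) = -17*(-62)*(-51) = 1054*(-51) = -53754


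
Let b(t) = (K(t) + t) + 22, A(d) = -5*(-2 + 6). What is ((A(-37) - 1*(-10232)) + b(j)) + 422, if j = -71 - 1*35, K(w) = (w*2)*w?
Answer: 33022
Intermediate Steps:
K(w) = 2*w**2 (K(w) = (2*w)*w = 2*w**2)
j = -106 (j = -71 - 35 = -106)
A(d) = -20 (A(d) = -5*4 = -20)
b(t) = 22 + t + 2*t**2 (b(t) = (2*t**2 + t) + 22 = (t + 2*t**2) + 22 = 22 + t + 2*t**2)
((A(-37) - 1*(-10232)) + b(j)) + 422 = ((-20 - 1*(-10232)) + (22 - 106 + 2*(-106)**2)) + 422 = ((-20 + 10232) + (22 - 106 + 2*11236)) + 422 = (10212 + (22 - 106 + 22472)) + 422 = (10212 + 22388) + 422 = 32600 + 422 = 33022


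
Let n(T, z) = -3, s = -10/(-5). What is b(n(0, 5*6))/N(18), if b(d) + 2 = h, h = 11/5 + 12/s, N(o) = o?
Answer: 31/90 ≈ 0.34444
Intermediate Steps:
s = 2 (s = -10*(-⅕) = 2)
h = 41/5 (h = 11/5 + 12/2 = 11*(⅕) + 12*(½) = 11/5 + 6 = 41/5 ≈ 8.2000)
b(d) = 31/5 (b(d) = -2 + 41/5 = 31/5)
b(n(0, 5*6))/N(18) = (31/5)/18 = (31/5)*(1/18) = 31/90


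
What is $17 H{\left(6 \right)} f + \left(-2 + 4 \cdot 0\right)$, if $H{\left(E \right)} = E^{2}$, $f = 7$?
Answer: $4282$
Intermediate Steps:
$17 H{\left(6 \right)} f + \left(-2 + 4 \cdot 0\right) = 17 \cdot 6^{2} \cdot 7 + \left(-2 + 4 \cdot 0\right) = 17 \cdot 36 \cdot 7 + \left(-2 + 0\right) = 612 \cdot 7 - 2 = 4284 - 2 = 4282$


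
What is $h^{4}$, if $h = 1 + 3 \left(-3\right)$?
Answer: $4096$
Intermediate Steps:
$h = -8$ ($h = 1 - 9 = -8$)
$h^{4} = \left(-8\right)^{4} = 4096$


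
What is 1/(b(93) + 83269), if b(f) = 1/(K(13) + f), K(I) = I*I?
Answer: 262/21816479 ≈ 1.2009e-5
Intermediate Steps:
K(I) = I**2
b(f) = 1/(169 + f) (b(f) = 1/(13**2 + f) = 1/(169 + f))
1/(b(93) + 83269) = 1/(1/(169 + 93) + 83269) = 1/(1/262 + 83269) = 1/(21816479/262) = 262/21816479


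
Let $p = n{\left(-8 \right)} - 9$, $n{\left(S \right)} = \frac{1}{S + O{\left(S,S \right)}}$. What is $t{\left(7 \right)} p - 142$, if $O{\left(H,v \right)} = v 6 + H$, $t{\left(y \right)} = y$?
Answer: $- \frac{13127}{64} \approx -205.11$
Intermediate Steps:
$O{\left(H,v \right)} = H + 6 v$ ($O{\left(H,v \right)} = 6 v + H = H + 6 v$)
$n{\left(S \right)} = \frac{1}{8 S}$ ($n{\left(S \right)} = \frac{1}{S + \left(S + 6 S\right)} = \frac{1}{S + 7 S} = \frac{1}{8 S}$)
$p = - \frac{577}{64}$ ($p = \frac{1}{8 \left(-8\right)} - 9 = \frac{1}{8} \left(- \frac{1}{8}\right) - 9 = - \frac{1}{64} - 9 = - \frac{577}{64} \approx -9.0156$)
$t{\left(7 \right)} p - 142 = 7 \left(- \frac{577}{64}\right) - 142 = - \frac{4039}{64} - 142 = - \frac{13127}{64}$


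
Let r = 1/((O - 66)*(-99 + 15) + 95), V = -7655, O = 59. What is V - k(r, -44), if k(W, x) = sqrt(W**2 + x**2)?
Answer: -7655 - sqrt(903122705)/683 ≈ -7699.0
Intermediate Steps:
r = 1/683 (r = 1/((59 - 66)*(-99 + 15) + 95) = 1/(-7*(-84) + 95) = 1/(588 + 95) = 1/683 ≈ 0.0014641)
V - k(r, -44) = -7655 - sqrt((1/683)**2 + (-44)**2) = -7655 - sqrt(1/466489 + 1936) = -7655 - sqrt(903122705/466489) = -7655 - sqrt(903122705)/683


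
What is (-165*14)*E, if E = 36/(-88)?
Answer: 945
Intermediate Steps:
E = -9/22 (E = 36*(-1/88) = -9/22 ≈ -0.40909)
(-165*14)*E = -165*14*(-9/22) = -2310*(-9/22) = 945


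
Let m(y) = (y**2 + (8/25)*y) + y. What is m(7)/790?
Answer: 728/9875 ≈ 0.073722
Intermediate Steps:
m(y) = y**2 + 33*y/25 (m(y) = (y**2 + (8*(1/25))*y) + y = (y**2 + 8*y/25) + y = y**2 + 33*y/25)
m(7)/790 = ((1/25)*7*(33 + 25*7))/790 = ((1/25)*7*(33 + 175))*(1/790) = ((1/25)*7*208)*(1/790) = (1456/25)*(1/790) = 728/9875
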